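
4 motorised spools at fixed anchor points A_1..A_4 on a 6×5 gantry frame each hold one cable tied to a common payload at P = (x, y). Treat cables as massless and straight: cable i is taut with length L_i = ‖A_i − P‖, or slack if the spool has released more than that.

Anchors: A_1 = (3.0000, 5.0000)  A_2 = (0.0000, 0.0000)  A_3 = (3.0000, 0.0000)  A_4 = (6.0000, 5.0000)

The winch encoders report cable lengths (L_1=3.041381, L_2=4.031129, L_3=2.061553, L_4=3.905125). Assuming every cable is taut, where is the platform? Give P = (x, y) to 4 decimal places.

circle eqns → linear via eq_j − eq_1; set q_j = A_j·A_j − L_j²
q_1 = 9.0000+25.0000−9.2500 = 24.7500
6.0000·x + 10.0000·y = q_1−q_2 = 41.0000
0.0000·x + 10.0000·y = q_1−q_3 = 20.0000
-6.0000·x + 0.0000·y = q_1−q_4 = -21.0000
solve first two rows → x=3.5000, y=2.0000
check cable 4: ‖A_4−P‖² = 15.2500 ≈ L_4² = 15.2500 ✓

(3.5000, 2.0000)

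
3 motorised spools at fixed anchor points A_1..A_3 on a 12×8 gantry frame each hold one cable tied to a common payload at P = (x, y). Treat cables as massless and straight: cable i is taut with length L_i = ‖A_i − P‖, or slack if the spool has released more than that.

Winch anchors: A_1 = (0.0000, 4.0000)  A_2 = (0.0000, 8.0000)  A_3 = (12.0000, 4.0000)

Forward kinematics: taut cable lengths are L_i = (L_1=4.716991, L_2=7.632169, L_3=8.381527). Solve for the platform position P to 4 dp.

(4.0000, 1.5000)

expand ‖A_i−P‖²=L_i² and subtract eq 1 (k_i ≔ ‖A_i‖²−L_i²)
k_1 = 0.0000+16.0000−22.2500 = -6.2500
eq1−eq2 → [0.0000  -8.0000]·P = -12.0000
eq1−eq3 → [-24.0000  0.0000]·P = -96.0000
2×2 solve → P = (4.0000, 1.5000)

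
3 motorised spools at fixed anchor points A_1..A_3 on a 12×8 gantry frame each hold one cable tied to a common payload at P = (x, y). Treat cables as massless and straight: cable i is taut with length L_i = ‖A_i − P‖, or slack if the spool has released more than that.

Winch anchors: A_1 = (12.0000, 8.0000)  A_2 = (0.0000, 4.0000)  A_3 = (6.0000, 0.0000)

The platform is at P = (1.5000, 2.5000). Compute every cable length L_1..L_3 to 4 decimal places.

L_1: Δ = A_1−P = (10.5000, 5.5000) → ‖Δ‖ = √140.5000 = 11.8533
L_2: Δ = A_2−P = (-1.5000, 1.5000) → ‖Δ‖ = √4.5000 = 2.1213
L_3: Δ = A_3−P = (4.5000, -2.5000) → ‖Δ‖ = √26.5000 = 5.1478

(11.8533, 2.1213, 5.1478)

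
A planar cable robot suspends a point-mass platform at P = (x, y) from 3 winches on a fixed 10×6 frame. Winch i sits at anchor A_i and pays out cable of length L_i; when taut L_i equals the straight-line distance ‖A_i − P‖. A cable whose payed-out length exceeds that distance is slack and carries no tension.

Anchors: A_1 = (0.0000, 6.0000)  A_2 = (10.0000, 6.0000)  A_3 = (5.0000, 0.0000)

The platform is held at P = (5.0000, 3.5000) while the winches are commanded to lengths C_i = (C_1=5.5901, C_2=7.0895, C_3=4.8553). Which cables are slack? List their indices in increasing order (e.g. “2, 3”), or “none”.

cable 1: L_1 = ‖A_1−P‖ = 5.5902;  C_1 = 5.5901 → taut
cable 2: L_2 = ‖A_2−P‖ = 5.5902;  C_2 = 7.0895 → slack
cable 3: L_3 = ‖A_3−P‖ = 3.5000;  C_3 = 4.8553 → slack

2, 3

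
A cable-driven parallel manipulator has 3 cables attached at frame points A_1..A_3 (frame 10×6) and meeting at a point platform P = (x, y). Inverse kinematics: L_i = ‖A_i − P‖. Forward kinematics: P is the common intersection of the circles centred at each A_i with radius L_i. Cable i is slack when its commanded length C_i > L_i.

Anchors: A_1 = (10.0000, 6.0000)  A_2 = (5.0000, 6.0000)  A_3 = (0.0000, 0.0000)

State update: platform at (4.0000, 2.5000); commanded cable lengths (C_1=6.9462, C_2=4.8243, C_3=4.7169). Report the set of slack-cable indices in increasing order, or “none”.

i=1: geometric 6.9462 vs commanded 6.9462 ⇒ taut
i=2: geometric 3.6401 vs commanded 4.8243 ⇒ slack
i=3: geometric 4.7170 vs commanded 4.7169 ⇒ taut

2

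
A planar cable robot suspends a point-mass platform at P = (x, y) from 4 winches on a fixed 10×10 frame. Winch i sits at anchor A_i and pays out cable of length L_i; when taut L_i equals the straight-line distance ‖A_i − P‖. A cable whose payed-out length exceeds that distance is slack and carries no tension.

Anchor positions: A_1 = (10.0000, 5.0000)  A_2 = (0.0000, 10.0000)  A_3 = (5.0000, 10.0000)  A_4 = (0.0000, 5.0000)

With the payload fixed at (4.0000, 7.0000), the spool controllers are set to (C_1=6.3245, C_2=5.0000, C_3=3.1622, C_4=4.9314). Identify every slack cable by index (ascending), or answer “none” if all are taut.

cable 1: √((6.0000)²+(-2.0000)²)=6.3246, C_1=6.3245: taut
cable 2: √((-4.0000)²+(3.0000)²)=5.0000, C_2=5.0000: taut
cable 3: √((1.0000)²+(3.0000)²)=3.1623, C_3=3.1622: taut
cable 4: √((-4.0000)²+(-2.0000)²)=4.4721, C_4=4.9314: slack

4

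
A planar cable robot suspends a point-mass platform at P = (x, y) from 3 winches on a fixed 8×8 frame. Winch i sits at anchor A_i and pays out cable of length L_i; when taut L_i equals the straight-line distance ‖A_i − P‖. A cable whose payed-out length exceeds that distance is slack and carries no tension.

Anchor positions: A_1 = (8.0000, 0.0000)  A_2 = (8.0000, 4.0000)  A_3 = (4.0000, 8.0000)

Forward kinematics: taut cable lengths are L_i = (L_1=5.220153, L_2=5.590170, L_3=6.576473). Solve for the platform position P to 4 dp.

(3.0000, 1.5000)

each cable: (A_i−P)·(A_i−P) = L_i²; let k_i = ‖A_i‖²−L_i²
k_1 = 64.0000+0.0000−27.2500 = 36.7500
row 1: 0.0000x − 8.0000y = -12.0000  (k_2=48.7500)
row 2: 8.0000x − 16.0000y = 0.0000  (k_3=36.7500)
Cramer on rows 1–2 → x = 3.0000, y = 1.5000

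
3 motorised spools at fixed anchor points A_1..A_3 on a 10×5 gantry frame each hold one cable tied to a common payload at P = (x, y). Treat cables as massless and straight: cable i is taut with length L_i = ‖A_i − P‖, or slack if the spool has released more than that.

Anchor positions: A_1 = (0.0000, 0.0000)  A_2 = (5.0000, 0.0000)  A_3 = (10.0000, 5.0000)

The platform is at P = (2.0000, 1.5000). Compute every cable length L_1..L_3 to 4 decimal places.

cable 1: Δx=-2.0000, Δy=-1.5000; L_1 = √(Δx²+Δy²) = 2.5000
cable 2: Δx=3.0000, Δy=-1.5000; L_2 = √(Δx²+Δy²) = 3.3541
cable 3: Δx=8.0000, Δy=3.5000; L_3 = √(Δx²+Δy²) = 8.7321

(2.5000, 3.3541, 8.7321)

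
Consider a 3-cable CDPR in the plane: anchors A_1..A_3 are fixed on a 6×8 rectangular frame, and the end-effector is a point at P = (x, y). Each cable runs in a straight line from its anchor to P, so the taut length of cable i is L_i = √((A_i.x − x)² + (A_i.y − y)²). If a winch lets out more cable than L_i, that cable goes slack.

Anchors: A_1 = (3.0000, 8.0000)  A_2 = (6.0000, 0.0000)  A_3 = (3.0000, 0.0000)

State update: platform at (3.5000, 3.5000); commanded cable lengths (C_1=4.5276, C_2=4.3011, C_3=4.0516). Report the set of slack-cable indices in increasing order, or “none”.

cable 1: √((-0.5000)²+(4.5000)²)=4.5277, C_1=4.5276: taut
cable 2: √((2.5000)²+(-3.5000)²)=4.3012, C_2=4.3011: taut
cable 3: √((-0.5000)²+(-3.5000)²)=3.5355, C_3=4.0516: slack

3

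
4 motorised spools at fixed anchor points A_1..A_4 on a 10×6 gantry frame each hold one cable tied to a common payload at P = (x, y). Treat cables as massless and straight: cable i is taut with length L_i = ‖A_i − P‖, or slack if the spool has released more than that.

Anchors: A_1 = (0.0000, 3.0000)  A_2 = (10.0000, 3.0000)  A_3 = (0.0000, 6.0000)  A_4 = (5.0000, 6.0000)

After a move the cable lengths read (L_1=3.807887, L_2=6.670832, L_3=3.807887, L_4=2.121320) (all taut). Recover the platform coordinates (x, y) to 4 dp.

(3.5000, 4.5000)

each cable: (A_i−P)·(A_i−P) = L_i²; let c_i = ‖A_i‖²−L_i²
c_1 = 0.0000+9.0000−14.5000 = -5.5000
row 1: -20.0000x + 0.0000y = -70.0000  (c_2=64.5000)
row 2: 0.0000x − 6.0000y = -27.0000  (c_3=21.5000)
row 3: -10.0000x − 6.0000y = -62.0000  (c_4=56.5000)
Cramer on rows 1–2 → x = 3.5000, y = 4.5000
check cable 4: ‖A_4−P‖² = 4.5000 ≈ L_4² = 4.5000 ✓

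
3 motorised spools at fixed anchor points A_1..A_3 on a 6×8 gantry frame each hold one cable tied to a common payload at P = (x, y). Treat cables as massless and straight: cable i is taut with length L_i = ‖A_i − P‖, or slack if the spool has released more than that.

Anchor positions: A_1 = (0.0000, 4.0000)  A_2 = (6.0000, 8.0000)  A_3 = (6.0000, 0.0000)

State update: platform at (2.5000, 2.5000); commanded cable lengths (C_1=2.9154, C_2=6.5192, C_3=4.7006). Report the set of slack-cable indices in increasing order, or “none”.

cable 1: L_1 = ‖A_1−P‖ = 2.9155;  C_1 = 2.9154 → taut
cable 2: L_2 = ‖A_2−P‖ = 6.5192;  C_2 = 6.5192 → taut
cable 3: L_3 = ‖A_3−P‖ = 4.3012;  C_3 = 4.7006 → slack

3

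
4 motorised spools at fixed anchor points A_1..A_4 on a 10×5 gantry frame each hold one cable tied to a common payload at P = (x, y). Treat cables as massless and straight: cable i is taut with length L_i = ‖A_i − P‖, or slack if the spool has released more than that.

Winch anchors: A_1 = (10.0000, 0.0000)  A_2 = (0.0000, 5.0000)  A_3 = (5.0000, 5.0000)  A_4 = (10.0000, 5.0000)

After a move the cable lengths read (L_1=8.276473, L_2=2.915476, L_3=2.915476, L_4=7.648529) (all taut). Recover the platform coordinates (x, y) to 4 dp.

each cable: (A_i−P)·(A_i−P) = L_i²; let k_i = ‖A_i‖²−L_i²
k_1 = 100.0000+0.0000−68.5000 = 31.5000
row 1: 20.0000x − 10.0000y = 15.0000  (k_2=16.5000)
row 2: 10.0000x − 10.0000y = -10.0000  (k_3=41.5000)
row 3: 0.0000x − 10.0000y = -35.0000  (k_4=66.5000)
Cramer on rows 1–2 → x = 2.5000, y = 3.5000
check cable 4: ‖A_4−P‖² = 58.5000 ≈ L_4² = 58.5000 ✓

(2.5000, 3.5000)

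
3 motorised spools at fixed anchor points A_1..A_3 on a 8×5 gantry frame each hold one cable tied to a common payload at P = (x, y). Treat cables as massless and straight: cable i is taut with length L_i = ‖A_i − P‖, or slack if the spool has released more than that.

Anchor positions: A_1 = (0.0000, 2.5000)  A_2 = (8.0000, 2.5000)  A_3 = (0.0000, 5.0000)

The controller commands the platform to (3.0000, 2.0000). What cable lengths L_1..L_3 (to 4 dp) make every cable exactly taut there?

L_1: Δ = A_1−P = (-3.0000, 0.5000) → ‖Δ‖ = √9.2500 = 3.0414
L_2: Δ = A_2−P = (5.0000, 0.5000) → ‖Δ‖ = √25.2500 = 5.0249
L_3: Δ = A_3−P = (-3.0000, 3.0000) → ‖Δ‖ = √18.0000 = 4.2426

(3.0414, 5.0249, 4.2426)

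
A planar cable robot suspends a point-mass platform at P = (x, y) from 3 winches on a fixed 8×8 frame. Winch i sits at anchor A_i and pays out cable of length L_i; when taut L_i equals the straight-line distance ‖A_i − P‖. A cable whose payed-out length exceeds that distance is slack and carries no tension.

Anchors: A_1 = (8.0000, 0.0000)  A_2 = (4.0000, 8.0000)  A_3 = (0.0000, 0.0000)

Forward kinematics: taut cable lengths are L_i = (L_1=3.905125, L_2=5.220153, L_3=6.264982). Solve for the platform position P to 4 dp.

each cable: (A_i−P)·(A_i−P) = L_i²; let k_i = ‖A_i‖²−L_i²
k_1 = 64.0000+0.0000−15.2500 = 48.7500
row 1: 8.0000x − 16.0000y = -4.0000  (k_2=52.7500)
row 2: 16.0000x + 0.0000y = 88.0000  (k_3=-39.2500)
Cramer on rows 1–2 → x = 5.5000, y = 3.0000

(5.5000, 3.0000)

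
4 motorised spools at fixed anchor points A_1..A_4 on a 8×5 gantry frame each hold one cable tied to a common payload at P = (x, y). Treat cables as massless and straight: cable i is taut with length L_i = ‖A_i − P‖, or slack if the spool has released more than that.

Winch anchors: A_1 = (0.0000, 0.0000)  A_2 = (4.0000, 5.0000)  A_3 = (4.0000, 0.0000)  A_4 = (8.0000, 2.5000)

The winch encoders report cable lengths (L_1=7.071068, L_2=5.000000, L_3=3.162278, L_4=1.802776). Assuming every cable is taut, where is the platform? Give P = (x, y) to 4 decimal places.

expand ‖A_i−P‖²=L_i² and subtract eq 1 (k_i ≔ ‖A_i‖²−L_i²)
k_1 = 0.0000+0.0000−50.0000 = -50.0000
eq1−eq2 → [-8.0000  -10.0000]·P = -66.0000
eq1−eq3 → [-8.0000  0.0000]·P = -56.0000
eq1−eq4 → [-16.0000  -5.0000]·P = -117.0000
2×2 solve → P = (7.0000, 1.0000)
check cable 4: ‖A_4−P‖² = 3.2500 ≈ L_4² = 3.2500 ✓

(7.0000, 1.0000)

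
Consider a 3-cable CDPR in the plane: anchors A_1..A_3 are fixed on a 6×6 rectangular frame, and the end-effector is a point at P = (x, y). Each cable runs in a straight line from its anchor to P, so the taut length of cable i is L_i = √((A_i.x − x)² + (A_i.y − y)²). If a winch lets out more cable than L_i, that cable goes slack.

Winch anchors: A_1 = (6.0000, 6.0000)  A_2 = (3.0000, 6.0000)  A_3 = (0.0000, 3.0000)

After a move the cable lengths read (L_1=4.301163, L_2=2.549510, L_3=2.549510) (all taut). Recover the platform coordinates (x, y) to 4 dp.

each cable: (A_i−P)·(A_i−P) = L_i²; let q_i = ‖A_i‖²−L_i²
q_1 = 36.0000+36.0000−18.5000 = 53.5000
row 1: 6.0000x + 0.0000y = 15.0000  (q_2=38.5000)
row 2: 12.0000x + 6.0000y = 51.0000  (q_3=2.5000)
Cramer on rows 1–2 → x = 2.5000, y = 3.5000

(2.5000, 3.5000)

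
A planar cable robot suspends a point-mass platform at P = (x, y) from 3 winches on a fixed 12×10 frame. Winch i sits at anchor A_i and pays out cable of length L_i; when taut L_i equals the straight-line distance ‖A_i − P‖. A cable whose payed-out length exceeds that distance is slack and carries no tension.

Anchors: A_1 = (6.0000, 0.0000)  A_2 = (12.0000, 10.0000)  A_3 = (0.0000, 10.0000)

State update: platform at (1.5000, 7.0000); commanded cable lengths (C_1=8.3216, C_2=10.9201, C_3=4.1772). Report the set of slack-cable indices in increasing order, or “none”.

3

cable 1: √((4.5000)²+(-7.0000)²)=8.3217, C_1=8.3216: taut
cable 2: √((10.5000)²+(3.0000)²)=10.9202, C_2=10.9201: taut
cable 3: √((-1.5000)²+(3.0000)²)=3.3541, C_3=4.1772: slack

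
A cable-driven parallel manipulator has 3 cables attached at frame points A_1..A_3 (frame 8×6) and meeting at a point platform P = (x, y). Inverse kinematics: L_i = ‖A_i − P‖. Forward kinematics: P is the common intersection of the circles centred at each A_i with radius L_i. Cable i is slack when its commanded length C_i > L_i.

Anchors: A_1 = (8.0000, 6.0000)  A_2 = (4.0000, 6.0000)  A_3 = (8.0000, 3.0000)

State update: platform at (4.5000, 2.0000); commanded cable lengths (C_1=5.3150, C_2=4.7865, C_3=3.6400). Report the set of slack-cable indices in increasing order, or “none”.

cable 1: √((3.5000)²+(4.0000)²)=5.3151, C_1=5.3150: taut
cable 2: √((-0.5000)²+(4.0000)²)=4.0311, C_2=4.7865: slack
cable 3: √((3.5000)²+(1.0000)²)=3.6401, C_3=3.6400: taut

2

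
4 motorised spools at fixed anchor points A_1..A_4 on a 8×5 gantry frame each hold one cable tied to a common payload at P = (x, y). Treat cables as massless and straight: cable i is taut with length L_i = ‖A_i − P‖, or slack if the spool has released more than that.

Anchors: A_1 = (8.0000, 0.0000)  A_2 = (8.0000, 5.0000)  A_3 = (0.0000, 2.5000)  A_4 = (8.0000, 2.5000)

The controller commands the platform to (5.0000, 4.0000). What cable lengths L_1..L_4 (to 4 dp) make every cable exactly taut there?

(5.0000, 3.1623, 5.2202, 3.3541)

L_1: Δ = A_1−P = (3.0000, -4.0000) → ‖Δ‖ = √25.0000 = 5.0000
L_2: Δ = A_2−P = (3.0000, 1.0000) → ‖Δ‖ = √10.0000 = 3.1623
L_3: Δ = A_3−P = (-5.0000, -1.5000) → ‖Δ‖ = √27.2500 = 5.2202
L_4: Δ = A_4−P = (3.0000, -1.5000) → ‖Δ‖ = √11.2500 = 3.3541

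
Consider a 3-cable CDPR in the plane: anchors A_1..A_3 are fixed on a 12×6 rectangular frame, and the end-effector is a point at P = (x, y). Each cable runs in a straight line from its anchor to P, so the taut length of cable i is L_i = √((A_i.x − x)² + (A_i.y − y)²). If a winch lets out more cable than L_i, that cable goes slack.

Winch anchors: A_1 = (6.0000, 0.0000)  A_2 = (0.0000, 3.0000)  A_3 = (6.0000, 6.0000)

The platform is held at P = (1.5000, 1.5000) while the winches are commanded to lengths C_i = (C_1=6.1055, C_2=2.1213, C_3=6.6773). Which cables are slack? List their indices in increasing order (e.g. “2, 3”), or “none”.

1, 3

cable 1: √((4.5000)²+(-1.5000)²)=4.7434, C_1=6.1055: slack
cable 2: √((-1.5000)²+(1.5000)²)=2.1213, C_2=2.1213: taut
cable 3: √((4.5000)²+(4.5000)²)=6.3640, C_3=6.6773: slack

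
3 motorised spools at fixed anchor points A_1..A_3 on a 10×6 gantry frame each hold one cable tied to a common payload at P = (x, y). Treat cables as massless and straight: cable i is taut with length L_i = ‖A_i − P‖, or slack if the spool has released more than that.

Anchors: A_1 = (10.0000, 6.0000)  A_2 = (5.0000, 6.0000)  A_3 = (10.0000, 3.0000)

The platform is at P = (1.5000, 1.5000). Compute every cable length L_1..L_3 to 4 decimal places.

(9.6177, 5.7009, 8.6313)

cable 1: Δx=8.5000, Δy=4.5000; L_1 = √(Δx²+Δy²) = 9.6177
cable 2: Δx=3.5000, Δy=4.5000; L_2 = √(Δx²+Δy²) = 5.7009
cable 3: Δx=8.5000, Δy=1.5000; L_3 = √(Δx²+Δy²) = 8.6313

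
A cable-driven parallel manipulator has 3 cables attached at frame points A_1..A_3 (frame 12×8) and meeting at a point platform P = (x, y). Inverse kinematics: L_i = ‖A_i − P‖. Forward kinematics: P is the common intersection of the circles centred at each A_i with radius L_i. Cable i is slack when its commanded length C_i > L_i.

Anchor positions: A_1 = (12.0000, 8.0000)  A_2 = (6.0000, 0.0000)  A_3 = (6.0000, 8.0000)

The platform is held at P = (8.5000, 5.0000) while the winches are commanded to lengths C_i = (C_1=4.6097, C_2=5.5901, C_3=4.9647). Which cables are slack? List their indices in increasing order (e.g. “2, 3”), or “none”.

cable 1: √((3.5000)²+(3.0000)²)=4.6098, C_1=4.6097: taut
cable 2: √((-2.5000)²+(-5.0000)²)=5.5902, C_2=5.5901: taut
cable 3: √((-2.5000)²+(3.0000)²)=3.9051, C_3=4.9647: slack

3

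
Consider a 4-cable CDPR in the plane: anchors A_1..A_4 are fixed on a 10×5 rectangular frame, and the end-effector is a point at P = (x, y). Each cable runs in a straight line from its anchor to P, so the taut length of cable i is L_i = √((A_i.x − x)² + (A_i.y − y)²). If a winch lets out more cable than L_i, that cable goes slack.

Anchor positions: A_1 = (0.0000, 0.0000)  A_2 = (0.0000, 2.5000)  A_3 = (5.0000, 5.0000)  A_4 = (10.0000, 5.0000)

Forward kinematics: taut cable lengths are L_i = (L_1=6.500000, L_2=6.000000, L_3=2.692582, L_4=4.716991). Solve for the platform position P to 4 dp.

expand ‖A_i−P‖²=L_i² and subtract eq 1 (c_i ≔ ‖A_i‖²−L_i²)
c_1 = 0.0000+0.0000−42.2500 = -42.2500
eq1−eq2 → [0.0000  -5.0000]·P = -12.5000
eq1−eq3 → [-10.0000  -10.0000]·P = -85.0000
eq1−eq4 → [-20.0000  -10.0000]·P = -145.0000
2×2 solve → P = (6.0000, 2.5000)
check cable 4: ‖A_4−P‖² = 22.2500 ≈ L_4² = 22.2500 ✓

(6.0000, 2.5000)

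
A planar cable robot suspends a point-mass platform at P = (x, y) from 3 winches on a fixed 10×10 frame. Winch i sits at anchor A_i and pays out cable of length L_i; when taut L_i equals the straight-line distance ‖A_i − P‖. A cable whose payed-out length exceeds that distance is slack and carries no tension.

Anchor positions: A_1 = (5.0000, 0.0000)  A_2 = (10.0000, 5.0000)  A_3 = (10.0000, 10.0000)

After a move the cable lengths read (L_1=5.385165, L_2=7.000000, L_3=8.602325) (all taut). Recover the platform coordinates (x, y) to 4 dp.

(3.0000, 5.0000)

expand ‖A_i−P‖²=L_i² and subtract eq 1 (q_i ≔ ‖A_i‖²−L_i²)
q_1 = 25.0000+0.0000−29.0000 = -4.0000
eq1−eq2 → [-10.0000  -10.0000]·P = -80.0000
eq1−eq3 → [-10.0000  -20.0000]·P = -130.0000
2×2 solve → P = (3.0000, 5.0000)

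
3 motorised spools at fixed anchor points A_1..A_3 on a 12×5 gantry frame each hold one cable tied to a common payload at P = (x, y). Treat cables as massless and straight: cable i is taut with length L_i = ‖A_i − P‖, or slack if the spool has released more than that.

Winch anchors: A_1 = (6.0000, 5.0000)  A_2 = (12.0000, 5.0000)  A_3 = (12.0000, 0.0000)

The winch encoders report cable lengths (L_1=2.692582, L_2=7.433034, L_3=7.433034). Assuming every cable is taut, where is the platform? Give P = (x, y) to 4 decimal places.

(5.0000, 2.5000)

circle eqns → linear via eq_j − eq_1; set k_j = A_j·A_j − L_j²
k_1 = 36.0000+25.0000−7.2500 = 53.7500
-12.0000·x + 0.0000·y = k_1−k_2 = -60.0000
-12.0000·x + 10.0000·y = k_1−k_3 = -35.0000
solve first two rows → x=5.0000, y=2.5000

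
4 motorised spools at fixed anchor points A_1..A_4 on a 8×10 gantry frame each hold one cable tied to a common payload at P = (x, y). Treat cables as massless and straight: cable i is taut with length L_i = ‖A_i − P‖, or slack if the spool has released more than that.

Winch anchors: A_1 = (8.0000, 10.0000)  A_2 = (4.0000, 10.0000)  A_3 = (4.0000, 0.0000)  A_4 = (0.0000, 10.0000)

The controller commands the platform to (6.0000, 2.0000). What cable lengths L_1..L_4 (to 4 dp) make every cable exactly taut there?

cable 1: Δx=2.0000, Δy=8.0000; L_1 = √(Δx²+Δy²) = 8.2462
cable 2: Δx=-2.0000, Δy=8.0000; L_2 = √(Δx²+Δy²) = 8.2462
cable 3: Δx=-2.0000, Δy=-2.0000; L_3 = √(Δx²+Δy²) = 2.8284
cable 4: Δx=-6.0000, Δy=8.0000; L_4 = √(Δx²+Δy²) = 10.0000

(8.2462, 8.2462, 2.8284, 10.0000)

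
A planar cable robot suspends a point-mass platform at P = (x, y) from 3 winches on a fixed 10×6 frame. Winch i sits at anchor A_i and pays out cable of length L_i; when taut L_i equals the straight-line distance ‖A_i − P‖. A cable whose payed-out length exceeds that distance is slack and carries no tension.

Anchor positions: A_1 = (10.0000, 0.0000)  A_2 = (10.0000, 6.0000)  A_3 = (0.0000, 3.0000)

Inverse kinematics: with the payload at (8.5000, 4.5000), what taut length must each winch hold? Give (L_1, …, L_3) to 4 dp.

L_1: Δ = A_1−P = (1.5000, -4.5000) → ‖Δ‖ = √22.5000 = 4.7434
L_2: Δ = A_2−P = (1.5000, 1.5000) → ‖Δ‖ = √4.5000 = 2.1213
L_3: Δ = A_3−P = (-8.5000, -1.5000) → ‖Δ‖ = √74.5000 = 8.6313

(4.7434, 2.1213, 8.6313)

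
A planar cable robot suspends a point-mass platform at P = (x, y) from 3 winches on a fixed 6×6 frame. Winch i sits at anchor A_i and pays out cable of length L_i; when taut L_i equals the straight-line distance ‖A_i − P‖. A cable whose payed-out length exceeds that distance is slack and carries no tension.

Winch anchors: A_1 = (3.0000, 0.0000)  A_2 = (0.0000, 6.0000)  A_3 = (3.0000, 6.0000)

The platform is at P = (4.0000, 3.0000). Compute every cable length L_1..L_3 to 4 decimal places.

(3.1623, 5.0000, 3.1623)

L_1 = √((3.0000−4.0000)² + (0.0000−3.0000)²) = 3.1623
L_2 = √((0.0000−4.0000)² + (6.0000−3.0000)²) = 5.0000
L_3 = √((3.0000−4.0000)² + (6.0000−3.0000)²) = 3.1623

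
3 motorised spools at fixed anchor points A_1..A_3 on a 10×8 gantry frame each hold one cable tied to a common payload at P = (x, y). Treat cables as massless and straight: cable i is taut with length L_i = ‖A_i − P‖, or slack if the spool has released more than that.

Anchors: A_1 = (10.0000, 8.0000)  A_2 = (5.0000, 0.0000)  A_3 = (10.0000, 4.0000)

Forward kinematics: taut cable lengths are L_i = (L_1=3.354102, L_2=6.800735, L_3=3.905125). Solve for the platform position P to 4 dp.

circle eqns → linear via eq_j − eq_1; set c_j = A_j·A_j − L_j²
c_1 = 100.0000+64.0000−11.2500 = 152.7500
10.0000·x + 16.0000·y = c_1−c_2 = 174.0000
0.0000·x + 8.0000·y = c_1−c_3 = 52.0000
solve first two rows → x=7.0000, y=6.5000

(7.0000, 6.5000)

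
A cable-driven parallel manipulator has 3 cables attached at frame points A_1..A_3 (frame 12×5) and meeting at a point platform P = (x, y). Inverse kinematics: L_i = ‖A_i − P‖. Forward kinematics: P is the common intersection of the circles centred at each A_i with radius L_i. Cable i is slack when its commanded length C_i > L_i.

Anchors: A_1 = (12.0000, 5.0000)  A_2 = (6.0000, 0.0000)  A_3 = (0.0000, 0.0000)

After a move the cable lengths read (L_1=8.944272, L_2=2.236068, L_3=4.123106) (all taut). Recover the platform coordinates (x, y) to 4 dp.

circle eqns → linear via eq_j − eq_1; set q_j = A_j·A_j − L_j²
q_1 = 144.0000+25.0000−80.0000 = 89.0000
12.0000·x + 10.0000·y = q_1−q_2 = 58.0000
24.0000·x + 10.0000·y = q_1−q_3 = 106.0000
solve first two rows → x=4.0000, y=1.0000

(4.0000, 1.0000)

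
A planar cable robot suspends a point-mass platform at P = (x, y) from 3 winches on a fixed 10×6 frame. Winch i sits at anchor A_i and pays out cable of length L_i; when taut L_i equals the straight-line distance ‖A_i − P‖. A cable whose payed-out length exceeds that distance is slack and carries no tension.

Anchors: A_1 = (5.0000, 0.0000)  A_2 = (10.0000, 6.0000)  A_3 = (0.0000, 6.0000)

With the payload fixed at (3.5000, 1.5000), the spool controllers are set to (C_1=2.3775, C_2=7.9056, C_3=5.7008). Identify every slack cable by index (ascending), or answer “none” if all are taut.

cable 1: √((1.5000)²+(-1.5000)²)=2.1213, C_1=2.3775: slack
cable 2: √((6.5000)²+(4.5000)²)=7.9057, C_2=7.9056: taut
cable 3: √((-3.5000)²+(4.5000)²)=5.7009, C_3=5.7008: taut

1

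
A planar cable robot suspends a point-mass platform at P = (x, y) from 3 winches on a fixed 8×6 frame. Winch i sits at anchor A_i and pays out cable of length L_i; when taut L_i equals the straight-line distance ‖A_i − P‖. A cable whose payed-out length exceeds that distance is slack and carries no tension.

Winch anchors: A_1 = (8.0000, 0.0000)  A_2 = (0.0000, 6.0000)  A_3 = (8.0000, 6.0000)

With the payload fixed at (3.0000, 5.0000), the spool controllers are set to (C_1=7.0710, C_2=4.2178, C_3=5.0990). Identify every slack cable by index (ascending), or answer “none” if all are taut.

i=1: geometric 7.0711 vs commanded 7.0710 ⇒ taut
i=2: geometric 3.1623 vs commanded 4.2178 ⇒ slack
i=3: geometric 5.0990 vs commanded 5.0990 ⇒ taut

2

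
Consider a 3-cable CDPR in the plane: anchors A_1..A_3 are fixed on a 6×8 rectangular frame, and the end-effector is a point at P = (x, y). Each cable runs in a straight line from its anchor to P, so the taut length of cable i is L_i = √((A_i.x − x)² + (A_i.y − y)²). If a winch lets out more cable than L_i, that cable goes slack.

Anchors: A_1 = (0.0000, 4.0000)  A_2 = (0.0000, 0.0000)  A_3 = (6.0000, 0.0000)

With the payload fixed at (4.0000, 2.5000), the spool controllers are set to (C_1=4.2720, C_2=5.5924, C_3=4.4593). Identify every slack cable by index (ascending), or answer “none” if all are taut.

2, 3

cable 1: L_1 = ‖A_1−P‖ = 4.2720;  C_1 = 4.2720 → taut
cable 2: L_2 = ‖A_2−P‖ = 4.7170;  C_2 = 5.5924 → slack
cable 3: L_3 = ‖A_3−P‖ = 3.2016;  C_3 = 4.4593 → slack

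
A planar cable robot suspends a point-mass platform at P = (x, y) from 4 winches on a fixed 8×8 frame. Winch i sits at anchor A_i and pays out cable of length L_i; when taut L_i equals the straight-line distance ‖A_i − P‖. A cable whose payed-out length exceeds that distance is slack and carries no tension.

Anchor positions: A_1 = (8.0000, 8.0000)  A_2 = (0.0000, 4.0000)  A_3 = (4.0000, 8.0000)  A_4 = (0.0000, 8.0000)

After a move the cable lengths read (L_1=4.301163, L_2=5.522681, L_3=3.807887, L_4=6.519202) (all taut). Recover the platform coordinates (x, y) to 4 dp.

(5.5000, 4.5000)

circle eqns → linear via eq_j − eq_1; set q_j = A_j·A_j − L_j²
q_1 = 64.0000+64.0000−18.5000 = 109.5000
16.0000·x + 8.0000·y = q_1−q_2 = 124.0000
8.0000·x + 0.0000·y = q_1−q_3 = 44.0000
16.0000·x + 0.0000·y = q_1−q_4 = 88.0000
solve first two rows → x=5.5000, y=4.5000
check cable 4: ‖A_4−P‖² = 42.5000 ≈ L_4² = 42.5000 ✓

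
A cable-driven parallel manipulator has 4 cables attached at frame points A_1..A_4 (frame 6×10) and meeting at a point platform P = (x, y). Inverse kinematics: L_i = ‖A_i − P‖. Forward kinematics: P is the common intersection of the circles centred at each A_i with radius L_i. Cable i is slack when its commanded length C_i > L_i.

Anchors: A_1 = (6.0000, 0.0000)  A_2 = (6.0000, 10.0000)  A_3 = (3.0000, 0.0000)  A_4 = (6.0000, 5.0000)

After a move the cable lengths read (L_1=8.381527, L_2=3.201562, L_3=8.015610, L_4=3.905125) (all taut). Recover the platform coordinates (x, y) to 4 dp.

each cable: (A_i−P)·(A_i−P) = L_i²; let c_i = ‖A_i‖²−L_i²
c_1 = 36.0000+0.0000−70.2500 = -34.2500
row 1: 0.0000x − 20.0000y = -160.0000  (c_2=125.7500)
row 2: 6.0000x + 0.0000y = 21.0000  (c_3=-55.2500)
row 3: 0.0000x − 10.0000y = -80.0000  (c_4=45.7500)
Cramer on rows 1–2 → x = 3.5000, y = 8.0000
check cable 4: ‖A_4−P‖² = 15.2500 ≈ L_4² = 15.2500 ✓

(3.5000, 8.0000)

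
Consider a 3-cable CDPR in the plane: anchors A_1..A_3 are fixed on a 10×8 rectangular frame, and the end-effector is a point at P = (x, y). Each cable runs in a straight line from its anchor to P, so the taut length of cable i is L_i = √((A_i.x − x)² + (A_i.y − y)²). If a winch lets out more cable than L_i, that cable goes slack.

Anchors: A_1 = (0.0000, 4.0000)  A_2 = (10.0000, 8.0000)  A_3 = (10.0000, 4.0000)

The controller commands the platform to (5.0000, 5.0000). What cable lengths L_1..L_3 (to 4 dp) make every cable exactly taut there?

L_1: Δ = A_1−P = (-5.0000, -1.0000) → ‖Δ‖ = √26.0000 = 5.0990
L_2: Δ = A_2−P = (5.0000, 3.0000) → ‖Δ‖ = √34.0000 = 5.8310
L_3: Δ = A_3−P = (5.0000, -1.0000) → ‖Δ‖ = √26.0000 = 5.0990

(5.0990, 5.8310, 5.0990)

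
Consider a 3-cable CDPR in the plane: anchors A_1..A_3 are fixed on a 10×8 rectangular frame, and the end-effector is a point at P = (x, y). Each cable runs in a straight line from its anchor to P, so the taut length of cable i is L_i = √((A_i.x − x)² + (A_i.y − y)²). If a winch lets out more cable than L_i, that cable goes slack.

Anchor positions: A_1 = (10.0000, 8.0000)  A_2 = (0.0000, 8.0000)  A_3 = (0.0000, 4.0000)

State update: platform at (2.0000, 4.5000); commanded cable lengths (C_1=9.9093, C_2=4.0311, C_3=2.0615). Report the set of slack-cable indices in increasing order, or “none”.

i=1: geometric 8.7321 vs commanded 9.9093 ⇒ slack
i=2: geometric 4.0311 vs commanded 4.0311 ⇒ taut
i=3: geometric 2.0616 vs commanded 2.0615 ⇒ taut

1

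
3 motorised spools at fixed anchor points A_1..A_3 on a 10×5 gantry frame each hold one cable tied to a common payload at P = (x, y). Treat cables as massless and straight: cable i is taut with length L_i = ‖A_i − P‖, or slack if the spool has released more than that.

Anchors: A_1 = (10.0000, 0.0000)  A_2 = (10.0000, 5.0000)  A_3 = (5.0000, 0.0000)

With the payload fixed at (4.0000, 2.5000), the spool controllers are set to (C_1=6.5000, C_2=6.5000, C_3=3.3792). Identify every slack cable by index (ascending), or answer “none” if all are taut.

cable 1: √((6.0000)²+(-2.5000)²)=6.5000, C_1=6.5000: taut
cable 2: √((6.0000)²+(2.5000)²)=6.5000, C_2=6.5000: taut
cable 3: √((1.0000)²+(-2.5000)²)=2.6926, C_3=3.3792: slack

3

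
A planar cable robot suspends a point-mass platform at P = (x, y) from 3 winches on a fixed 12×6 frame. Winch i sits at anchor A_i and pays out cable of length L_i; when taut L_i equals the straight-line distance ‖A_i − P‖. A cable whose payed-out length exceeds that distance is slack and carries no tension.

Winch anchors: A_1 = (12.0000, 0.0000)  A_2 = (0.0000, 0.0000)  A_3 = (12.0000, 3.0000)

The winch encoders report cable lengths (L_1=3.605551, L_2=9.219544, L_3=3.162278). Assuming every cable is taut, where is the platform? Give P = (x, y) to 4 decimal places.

expand ‖A_i−P‖²=L_i² and subtract eq 1 (k_i ≔ ‖A_i‖²−L_i²)
k_1 = 144.0000+0.0000−13.0000 = 131.0000
eq1−eq2 → [24.0000  0.0000]·P = 216.0000
eq1−eq3 → [0.0000  -6.0000]·P = -12.0000
2×2 solve → P = (9.0000, 2.0000)

(9.0000, 2.0000)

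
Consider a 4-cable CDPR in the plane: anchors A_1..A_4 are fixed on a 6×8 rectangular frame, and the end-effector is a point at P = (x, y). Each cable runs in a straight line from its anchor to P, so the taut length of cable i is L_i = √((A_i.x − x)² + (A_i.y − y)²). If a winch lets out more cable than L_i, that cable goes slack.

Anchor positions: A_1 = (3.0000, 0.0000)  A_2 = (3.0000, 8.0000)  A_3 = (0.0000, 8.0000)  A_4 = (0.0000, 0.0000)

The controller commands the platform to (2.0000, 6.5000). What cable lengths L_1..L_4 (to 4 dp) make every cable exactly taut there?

(6.5765, 1.8028, 2.5000, 6.8007)

L_1 = √((3.0000−2.0000)² + (0.0000−6.5000)²) = 6.5765
L_2 = √((3.0000−2.0000)² + (8.0000−6.5000)²) = 1.8028
L_3 = √((0.0000−2.0000)² + (8.0000−6.5000)²) = 2.5000
L_4 = √((0.0000−2.0000)² + (0.0000−6.5000)²) = 6.8007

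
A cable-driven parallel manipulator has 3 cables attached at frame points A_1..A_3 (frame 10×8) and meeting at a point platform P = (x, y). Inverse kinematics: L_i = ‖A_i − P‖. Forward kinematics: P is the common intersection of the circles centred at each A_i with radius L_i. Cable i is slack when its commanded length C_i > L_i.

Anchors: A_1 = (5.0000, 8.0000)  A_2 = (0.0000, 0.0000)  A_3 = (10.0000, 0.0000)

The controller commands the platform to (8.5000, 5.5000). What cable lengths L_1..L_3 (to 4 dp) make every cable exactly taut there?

L_1 = √((5.0000−8.5000)² + (8.0000−5.5000)²) = 4.3012
L_2 = √((0.0000−8.5000)² + (0.0000−5.5000)²) = 10.1242
L_3 = √((10.0000−8.5000)² + (0.0000−5.5000)²) = 5.7009

(4.3012, 10.1242, 5.7009)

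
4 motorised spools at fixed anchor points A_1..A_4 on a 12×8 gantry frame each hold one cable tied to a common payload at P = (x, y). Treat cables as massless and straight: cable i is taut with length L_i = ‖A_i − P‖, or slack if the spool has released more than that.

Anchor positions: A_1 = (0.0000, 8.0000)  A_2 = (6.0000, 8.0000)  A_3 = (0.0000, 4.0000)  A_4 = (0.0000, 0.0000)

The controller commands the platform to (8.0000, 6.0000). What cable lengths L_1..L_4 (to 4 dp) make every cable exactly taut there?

(8.2462, 2.8284, 8.2462, 10.0000)

L_1 = √((0.0000−8.0000)² + (8.0000−6.0000)²) = 8.2462
L_2 = √((6.0000−8.0000)² + (8.0000−6.0000)²) = 2.8284
L_3 = √((0.0000−8.0000)² + (4.0000−6.0000)²) = 8.2462
L_4 = √((0.0000−8.0000)² + (0.0000−6.0000)²) = 10.0000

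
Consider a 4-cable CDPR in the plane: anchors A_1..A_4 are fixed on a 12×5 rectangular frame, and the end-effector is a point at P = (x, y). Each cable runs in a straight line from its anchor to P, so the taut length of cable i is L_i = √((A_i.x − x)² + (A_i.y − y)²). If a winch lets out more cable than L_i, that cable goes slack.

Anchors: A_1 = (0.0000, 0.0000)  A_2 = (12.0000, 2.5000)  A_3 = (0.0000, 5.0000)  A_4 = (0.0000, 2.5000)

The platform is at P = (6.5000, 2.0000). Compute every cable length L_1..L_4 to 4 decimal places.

(6.8007, 5.5227, 7.1589, 6.5192)

cable 1: Δx=-6.5000, Δy=-2.0000; L_1 = √(Δx²+Δy²) = 6.8007
cable 2: Δx=5.5000, Δy=0.5000; L_2 = √(Δx²+Δy²) = 5.5227
cable 3: Δx=-6.5000, Δy=3.0000; L_3 = √(Δx²+Δy²) = 7.1589
cable 4: Δx=-6.5000, Δy=0.5000; L_4 = √(Δx²+Δy²) = 6.5192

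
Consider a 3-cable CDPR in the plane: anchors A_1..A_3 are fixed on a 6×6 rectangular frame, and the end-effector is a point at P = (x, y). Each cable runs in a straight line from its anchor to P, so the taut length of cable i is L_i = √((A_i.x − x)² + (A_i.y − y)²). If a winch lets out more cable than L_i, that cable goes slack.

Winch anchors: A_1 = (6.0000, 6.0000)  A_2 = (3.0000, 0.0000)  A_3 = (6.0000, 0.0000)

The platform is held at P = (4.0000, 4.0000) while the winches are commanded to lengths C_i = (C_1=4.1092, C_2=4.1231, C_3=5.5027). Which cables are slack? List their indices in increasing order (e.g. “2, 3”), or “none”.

1, 3

cable 1: L_1 = ‖A_1−P‖ = 2.8284;  C_1 = 4.1092 → slack
cable 2: L_2 = ‖A_2−P‖ = 4.1231;  C_2 = 4.1231 → taut
cable 3: L_3 = ‖A_3−P‖ = 4.4721;  C_3 = 5.5027 → slack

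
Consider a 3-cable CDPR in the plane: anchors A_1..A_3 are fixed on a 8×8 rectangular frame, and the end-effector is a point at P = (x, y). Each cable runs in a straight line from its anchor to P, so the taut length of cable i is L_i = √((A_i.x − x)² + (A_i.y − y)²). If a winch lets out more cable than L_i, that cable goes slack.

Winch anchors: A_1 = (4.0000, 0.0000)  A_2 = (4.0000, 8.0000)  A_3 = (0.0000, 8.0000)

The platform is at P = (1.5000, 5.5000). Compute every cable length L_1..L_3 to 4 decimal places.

cable 1: Δx=2.5000, Δy=-5.5000; L_1 = √(Δx²+Δy²) = 6.0415
cable 2: Δx=2.5000, Δy=2.5000; L_2 = √(Δx²+Δy²) = 3.5355
cable 3: Δx=-1.5000, Δy=2.5000; L_3 = √(Δx²+Δy²) = 2.9155

(6.0415, 3.5355, 2.9155)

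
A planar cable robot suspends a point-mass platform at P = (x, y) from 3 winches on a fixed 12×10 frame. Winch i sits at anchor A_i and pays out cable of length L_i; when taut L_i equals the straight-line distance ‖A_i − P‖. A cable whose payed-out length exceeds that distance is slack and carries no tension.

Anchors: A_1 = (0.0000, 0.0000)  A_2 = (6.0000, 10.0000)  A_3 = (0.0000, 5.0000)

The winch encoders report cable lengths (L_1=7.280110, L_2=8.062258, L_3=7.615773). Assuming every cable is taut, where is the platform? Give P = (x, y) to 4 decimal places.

expand ‖A_i−P‖²=L_i² and subtract eq 1 (k_i ≔ ‖A_i‖²−L_i²)
k_1 = 0.0000+0.0000−53.0000 = -53.0000
eq1−eq2 → [-12.0000  -20.0000]·P = -124.0000
eq1−eq3 → [0.0000  -10.0000]·P = -20.0000
2×2 solve → P = (7.0000, 2.0000)

(7.0000, 2.0000)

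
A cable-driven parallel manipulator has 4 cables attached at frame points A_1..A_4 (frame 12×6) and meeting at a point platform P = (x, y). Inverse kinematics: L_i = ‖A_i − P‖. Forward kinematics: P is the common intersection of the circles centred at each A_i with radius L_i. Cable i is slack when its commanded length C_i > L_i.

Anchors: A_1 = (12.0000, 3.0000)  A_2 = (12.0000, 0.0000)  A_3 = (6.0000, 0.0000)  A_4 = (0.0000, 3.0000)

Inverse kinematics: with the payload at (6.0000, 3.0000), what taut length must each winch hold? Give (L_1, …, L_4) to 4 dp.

(6.0000, 6.7082, 3.0000, 6.0000)

cable 1: Δx=6.0000, Δy=0.0000; L_1 = √(Δx²+Δy²) = 6.0000
cable 2: Δx=6.0000, Δy=-3.0000; L_2 = √(Δx²+Δy²) = 6.7082
cable 3: Δx=0.0000, Δy=-3.0000; L_3 = √(Δx²+Δy²) = 3.0000
cable 4: Δx=-6.0000, Δy=0.0000; L_4 = √(Δx²+Δy²) = 6.0000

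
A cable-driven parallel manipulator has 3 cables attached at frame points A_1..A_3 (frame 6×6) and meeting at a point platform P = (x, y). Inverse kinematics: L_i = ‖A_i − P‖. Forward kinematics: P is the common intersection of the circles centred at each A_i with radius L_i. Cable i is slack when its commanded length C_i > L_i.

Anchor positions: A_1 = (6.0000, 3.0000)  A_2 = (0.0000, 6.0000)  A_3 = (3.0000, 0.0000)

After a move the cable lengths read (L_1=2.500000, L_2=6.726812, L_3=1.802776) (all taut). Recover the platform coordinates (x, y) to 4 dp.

circle eqns → linear via eq_j − eq_1; set c_j = A_j·A_j − L_j²
c_1 = 36.0000+9.0000−6.2500 = 38.7500
12.0000·x − 6.0000·y = c_1−c_2 = 48.0000
6.0000·x + 6.0000·y = c_1−c_3 = 33.0000
solve first two rows → x=4.5000, y=1.0000

(4.5000, 1.0000)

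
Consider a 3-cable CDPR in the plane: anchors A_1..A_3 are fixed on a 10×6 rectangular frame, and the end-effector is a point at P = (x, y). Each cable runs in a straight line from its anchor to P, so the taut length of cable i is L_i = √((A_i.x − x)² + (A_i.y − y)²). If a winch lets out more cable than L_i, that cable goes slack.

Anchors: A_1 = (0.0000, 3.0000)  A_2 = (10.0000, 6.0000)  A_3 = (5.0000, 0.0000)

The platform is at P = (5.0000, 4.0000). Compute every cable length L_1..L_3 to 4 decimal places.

(5.0990, 5.3852, 4.0000)

L_1 = √((0.0000−5.0000)² + (3.0000−4.0000)²) = 5.0990
L_2 = √((10.0000−5.0000)² + (6.0000−4.0000)²) = 5.3852
L_3 = √((5.0000−5.0000)² + (0.0000−4.0000)²) = 4.0000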